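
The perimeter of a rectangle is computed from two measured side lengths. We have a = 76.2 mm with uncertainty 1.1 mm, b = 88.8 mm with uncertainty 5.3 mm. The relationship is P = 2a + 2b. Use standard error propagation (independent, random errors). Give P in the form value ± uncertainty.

330 ± 10.8 mm

Sums and differences: (δP)² = Σ (cᵢ δxᵢ)².
  (2·δa)² = 4.84;  (2·δb)² = 112
δP = √(117) = 10.8 mm
P = 330 mm.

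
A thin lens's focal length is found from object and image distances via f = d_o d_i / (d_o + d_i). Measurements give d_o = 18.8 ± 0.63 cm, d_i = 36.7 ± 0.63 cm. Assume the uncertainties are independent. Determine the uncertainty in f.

∂f/∂d_o = (d_i/(d_o+d_i))² = 0.437;  ∂f/∂d_i = (d_o/(d_o+d_i))² = 0.115
δf = √((∂f/∂d_o · δd_o)² + (∂f/∂d_i · δd_i)²) = √(0.0759 + 0.00523) = 0.285 cm

0.285 cm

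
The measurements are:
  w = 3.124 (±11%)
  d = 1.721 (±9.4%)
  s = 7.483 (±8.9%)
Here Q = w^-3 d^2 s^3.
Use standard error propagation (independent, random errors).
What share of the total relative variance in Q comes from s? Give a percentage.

(δQ/Q)² = (-3·δw/w)² + (2·δd/d)² + (3·δs/s)²
  w term: (-3×0.110)² = 0.109
  d term: (2×0.0940)² = 0.0353
  s term: (3×0.0890)² = 0.0713
Total = 0.216. Share from s = 0.0713/0.216 = 0.331.

33.1%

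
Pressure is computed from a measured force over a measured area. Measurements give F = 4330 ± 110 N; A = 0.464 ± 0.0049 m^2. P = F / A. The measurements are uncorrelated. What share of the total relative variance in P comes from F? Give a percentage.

85.3%

(δP/P)² = (1·δF/F)² + (-1·δA/A)²
  F term: (1×0.0254)² = 0.000645
  A term: (-1×0.0106)² = 0.000112
Total = 0.000757. Share from F = 0.000645/0.000757 = 0.853.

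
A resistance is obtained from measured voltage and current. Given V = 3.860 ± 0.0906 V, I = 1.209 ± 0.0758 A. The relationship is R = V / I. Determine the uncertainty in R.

0.214 Ω

Each factor contributes (exponent × relative error)² to (δR/R)²:
  (1·δV/V)² = (1×0.0235)² = 0.000551;  (-1·δI/I)² = (-1×0.0627)² = 0.00393
δR/R = √(0.00448) = 0.0669
R = 3.193 Ω, so δR = 0.0669 × 3.193 = 0.214 Ω.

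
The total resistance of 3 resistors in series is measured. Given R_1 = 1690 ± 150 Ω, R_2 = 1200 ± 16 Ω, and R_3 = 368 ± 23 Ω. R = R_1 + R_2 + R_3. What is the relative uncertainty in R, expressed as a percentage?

4.68%

Absolute uncertainties add in quadrature for a linear combination:
  (δR_1)² = 22500;  (δR_2)² = 256;  (δR_3)² = 529
δR = √(23300) = 153 Ω
R = 3260 Ω, so δR/R = 153/3260 = 0.0468.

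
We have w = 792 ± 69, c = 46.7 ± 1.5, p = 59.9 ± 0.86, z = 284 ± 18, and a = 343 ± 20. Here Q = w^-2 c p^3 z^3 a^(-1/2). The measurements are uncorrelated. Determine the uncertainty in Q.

For a monomial Q ∝ w^-2, c, p^3, z^3, a^(-1/2), fractional errors add in quadrature:
  (-2·δw/w)² = (-2×0.0871)² = 0.0304;  (1·δc/c)² = (1×0.0321)² = 0.00103;  (3·δp/p)² = (3×0.0144)² = 0.00186;  (3·δz/z)² = (3×0.0634)² = 0.0362;  (−½·δa/a)² = (-0.5×0.0583)² = 0.000850
δQ/Q = √(0.0703) = 0.265
Q = 1.98e+07, so δQ = 0.265 × 1.98e+07 = 5.25e+06.

5.25e+06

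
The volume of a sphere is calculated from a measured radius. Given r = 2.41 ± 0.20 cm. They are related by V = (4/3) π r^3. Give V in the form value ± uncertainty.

V ∝ r^3, so δV/V = |3| · δr/r = 3 × 0.0830 = 0.249.
V = 58.6 cm^3, so δV = 0.249 × 58.6 = 14.6 cm^3.

58.6 ± 14.6 cm^3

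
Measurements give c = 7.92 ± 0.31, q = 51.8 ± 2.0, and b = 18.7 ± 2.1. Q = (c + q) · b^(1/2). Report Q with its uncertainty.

Let u = c + q = 59.7. δu = √(δc² + δq²) = √(0.0961 + 4.00) = 2.02, so δu/u = 0.0339.
Q is then a monomial in u, b:
δQ/Q = √((δu/u)² + (½·δb/b)²) = √(0.00115 + 0.00315) = 0.0656
Q = 258, so δQ = 0.0656 × 258 = 16.9.

258 ± 16.9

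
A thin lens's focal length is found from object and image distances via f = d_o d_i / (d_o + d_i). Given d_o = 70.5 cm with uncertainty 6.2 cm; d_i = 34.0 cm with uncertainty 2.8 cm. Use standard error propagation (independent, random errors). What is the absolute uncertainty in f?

∂f/∂d_o = (d_i/(d_o+d_i))² = 0.106;  ∂f/∂d_i = (d_o/(d_o+d_i))² = 0.455
δf = √((∂f/∂d_o · δd_o)² + (∂f/∂d_i · δd_i)²) = √(0.431 + 1.62) = 1.43 cm

1.43 cm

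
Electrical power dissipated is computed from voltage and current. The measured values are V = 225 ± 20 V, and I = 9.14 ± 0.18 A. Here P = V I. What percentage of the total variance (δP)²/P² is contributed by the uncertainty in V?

95.3%

(δP/P)² = (1·δV/V)² + (1·δI/I)²
  V term: (1×0.0889)² = 0.00790
  I term: (1×0.0197)² = 0.000388
Total = 0.00829. Share from V = 0.00790/0.00829 = 0.953.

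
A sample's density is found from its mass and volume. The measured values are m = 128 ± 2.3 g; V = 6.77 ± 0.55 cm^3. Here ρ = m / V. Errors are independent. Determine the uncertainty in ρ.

Since ρ is a product/quotient, work with relative uncertainties:
  (1·δm/m)² = (1×0.0180)² = 0.000323;  (-1·δV/V)² = (-1×0.0812)² = 0.00660
δρ/ρ = √(0.00692) = 0.0832
ρ = 18.9 g/cm^3, so δρ = 0.0832 × 18.9 = 1.57 g/cm^3.

1.57 g/cm^3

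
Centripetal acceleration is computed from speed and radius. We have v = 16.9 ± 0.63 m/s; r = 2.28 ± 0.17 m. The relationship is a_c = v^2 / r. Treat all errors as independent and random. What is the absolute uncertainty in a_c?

Each factor contributes (exponent × relative error)² to (δa_c/a_c)²:
  (2·δv/v)² = (2×0.0373)² = 0.00556;  (-1·δr/r)² = (-1×0.0746)² = 0.00556
δa_c/a_c = √(0.0111) = 0.105
a_c = 125 m/s^2, so δa_c = 0.105 × 125 = 13.2 m/s^2.

13.2 m/s^2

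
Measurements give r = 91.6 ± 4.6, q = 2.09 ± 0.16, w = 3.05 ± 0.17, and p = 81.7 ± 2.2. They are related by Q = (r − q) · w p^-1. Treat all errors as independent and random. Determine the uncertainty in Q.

Let u = r − q = 89.5. δu = √(δr² + δq²) = √(21.2 + 0.0256) = 4.60, so δu/u = 0.0514.
Q is then a monomial in u, w, p:
δQ/Q = √((δu/u)² + (1·δw/w)² + (-1·δp/p)²) = √(0.00264 + 0.00311 + 0.000725) = 0.0805
Q = 3.34, so δQ = 0.0805 × 3.34 = 0.269.

0.269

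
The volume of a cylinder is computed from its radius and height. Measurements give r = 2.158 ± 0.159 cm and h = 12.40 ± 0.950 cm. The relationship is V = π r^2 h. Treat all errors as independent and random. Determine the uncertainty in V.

30.1 cm^3

For a monomial V ∝ r^2, h, fractional errors add in quadrature:
  (2·δr/r)² = (2×0.0737)² = 0.0217;  (1·δh/h)² = (1×0.0766)² = 0.00587
δV/V = √(0.0276) = 0.166
V = 181.4 cm^3, so δV = 0.166 × 181.4 = 30.1 cm^3.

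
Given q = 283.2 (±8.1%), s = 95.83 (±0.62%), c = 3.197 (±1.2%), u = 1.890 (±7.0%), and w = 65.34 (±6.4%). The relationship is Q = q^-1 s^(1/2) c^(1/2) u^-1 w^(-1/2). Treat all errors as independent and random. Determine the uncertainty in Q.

Products/powers → add relative errors in quadrature, weighted by exponent:
  (-1·δq/q)² = (-1×0.0810)² = 0.00656;  (½·δs/s)² = (0.5×0.00620)² = 9.61e-06;  (½·δc/c)² = (0.5×0.0120)² = 3.6e-05;  (-1·δu/u)² = (-1×0.0700)² = 0.00490;  (−½·δw/w)² = (-0.5×0.0640)² = 0.00102
δQ/Q = √(0.0125) = 0.112
Q = 0.004046, so δQ = 0.112 × 0.004046 = 0.000453.

0.000453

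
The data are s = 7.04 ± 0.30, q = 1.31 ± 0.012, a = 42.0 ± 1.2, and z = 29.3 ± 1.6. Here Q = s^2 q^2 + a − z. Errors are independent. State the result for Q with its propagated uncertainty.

Let p = s^2·q^2 = 85.1. δp/p = √((2·δs/s)² + (2·δq/q)²) = √(0.00726 + 0.000336) = 0.0872, so δp = 7.41.
Q = p + a − z: δQ = √(δp² + δa² + δz²) = √(55.0 + 1.44 + 2.56) = 7.68
Q = 97.8.

97.8 ± 7.68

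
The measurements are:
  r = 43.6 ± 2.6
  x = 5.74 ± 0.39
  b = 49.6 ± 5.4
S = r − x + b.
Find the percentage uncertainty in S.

6.87%

Each term contributes (cᵢ δxᵢ)² to (δS)²:
  (δr)² = 6.76;  (δx)² = 0.152;  (δb)² = 29.2
δS = √(36.1) = 6.01
S = 87.5, so δS/S = 6.01/87.5 = 0.0687.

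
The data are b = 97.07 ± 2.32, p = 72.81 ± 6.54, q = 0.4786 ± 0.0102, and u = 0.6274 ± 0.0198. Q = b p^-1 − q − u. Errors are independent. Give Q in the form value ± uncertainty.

0.2272 ± 0.126

Let w = b·p^-1 = 1.333. δw/w = √((1·δb/b)² + (-1·δp/p)²) = √(0.000571 + 0.00807) = 0.0929, so δw = 0.124.
Q = w − q − u: δQ = √(δw² + δq² + δu²) = √(0.0154 + 0.000104 + 0.000392) = 0.126
Q = 0.2272.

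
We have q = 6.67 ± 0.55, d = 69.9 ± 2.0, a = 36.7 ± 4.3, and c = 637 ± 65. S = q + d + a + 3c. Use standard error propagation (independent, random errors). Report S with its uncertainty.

S is a linear combination, so absolute uncertainties add in quadrature:
  (δq)² = 0.303;  (δd)² = 4.00;  (δa)² = 18.5;  (3·δc)² = 38000
δS = √(38000) = 195
S = 2020.

2020 ± 195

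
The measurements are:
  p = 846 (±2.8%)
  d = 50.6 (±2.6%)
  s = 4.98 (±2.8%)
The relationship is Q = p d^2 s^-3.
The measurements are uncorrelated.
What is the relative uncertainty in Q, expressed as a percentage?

10.3%

Relative error in a monomial: (δQ/Q)² = Σ (nᵢ · δxᵢ/xᵢ)².
  (1·δp/p)² = (1×0.0280)² = 0.000784;  (2·δd/d)² = (2×0.0260)² = 0.00270;  (-3·δs/s)² = (-3×0.0280)² = 0.00706
δQ/Q = √(0.0105) = 0.103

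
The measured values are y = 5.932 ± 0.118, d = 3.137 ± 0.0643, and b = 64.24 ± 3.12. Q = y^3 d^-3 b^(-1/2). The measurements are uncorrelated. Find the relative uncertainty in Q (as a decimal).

Products/powers → add relative errors in quadrature, weighted by exponent:
  (3·δy/y)² = (3×0.0199)² = 0.00356;  (-3·δd/d)² = (-3×0.0205)² = 0.00378;  (−½·δb/b)² = (-0.5×0.0486)² = 0.000590
δQ/Q = √(0.00793) = 0.0891

0.0891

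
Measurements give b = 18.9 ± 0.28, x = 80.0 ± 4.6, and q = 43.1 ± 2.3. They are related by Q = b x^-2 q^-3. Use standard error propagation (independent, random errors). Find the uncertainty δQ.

7.29e-09

Products/powers → add relative errors in quadrature, weighted by exponent:
  (1·δb/b)² = (1×0.0148)² = 0.000219;  (-2·δx/x)² = (-2×0.0575)² = 0.0132;  (-3·δq/q)² = (-3×0.0534)² = 0.0256
δQ/Q = √(0.0391) = 0.198
Q = 3.69e-08, so δQ = 0.198 × 3.69e-08 = 7.29e-09.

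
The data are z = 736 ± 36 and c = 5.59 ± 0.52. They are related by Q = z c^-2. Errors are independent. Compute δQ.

Each factor contributes (exponent × relative error)² to (δQ/Q)²:
  (1·δz/z)² = (1×0.0489)² = 0.00239;  (-2·δc/c)² = (-2×0.0930)² = 0.0346
δQ/Q = √(0.0370) = 0.192
Q = 23.6, so δQ = 0.192 × 23.6 = 4.53.

4.53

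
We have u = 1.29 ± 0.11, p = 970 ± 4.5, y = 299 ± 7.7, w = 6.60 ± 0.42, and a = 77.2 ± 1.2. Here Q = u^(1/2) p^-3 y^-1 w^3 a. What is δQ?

1.83e-08

Relative error in a monomial: (δQ/Q)² = Σ (nᵢ · δxᵢ/xᵢ)².
  (½·δu/u)² = (0.5×0.0853)² = 0.00182;  (-3·δp/p)² = (-3×0.00464)² = 0.000194;  (-1·δy/y)² = (-1×0.0258)² = 0.000663;  (3·δw/w)² = (3×0.0636)² = 0.0364;  (1·δa/a)² = (1×0.0155)² = 0.000242
δQ/Q = √(0.0394) = 0.198
Q = 9.24e-08, so δQ = 0.198 × 9.24e-08 = 1.83e-08.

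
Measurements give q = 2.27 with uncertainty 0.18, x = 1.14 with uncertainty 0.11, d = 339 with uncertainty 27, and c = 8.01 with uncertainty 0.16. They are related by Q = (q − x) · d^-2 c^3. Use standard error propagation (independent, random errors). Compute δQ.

0.00128

Let u = q − x = 1.13. δu = √(δq² + δx²) = √(0.0324 + 0.0121) = 0.211, so δu/u = 0.187.
Q is then a monomial in u, d, c:
δQ/Q = √((δu/u)² + (-2·δd/d)² + (3·δc/c)²) = √(0.0349 + 0.0254 + 0.00359) = 0.253
Q = 0.00505, so δQ = 0.253 × 0.00505 = 0.00128.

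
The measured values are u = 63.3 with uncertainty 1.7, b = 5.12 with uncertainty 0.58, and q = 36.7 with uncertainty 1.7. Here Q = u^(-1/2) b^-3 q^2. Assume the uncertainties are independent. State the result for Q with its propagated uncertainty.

1.26 ± 0.445

Relative error in a monomial: (δQ/Q)² = Σ (nᵢ · δxᵢ/xᵢ)².
  (−½·δu/u)² = (-0.5×0.0269)² = 0.000180;  (-3·δb/b)² = (-3×0.113)² = 0.115;  (2·δq/q)² = (2×0.0463)² = 0.00858
δQ/Q = √(0.124) = 0.353
Q = 1.26, so δQ = 0.353 × 1.26 = 0.445.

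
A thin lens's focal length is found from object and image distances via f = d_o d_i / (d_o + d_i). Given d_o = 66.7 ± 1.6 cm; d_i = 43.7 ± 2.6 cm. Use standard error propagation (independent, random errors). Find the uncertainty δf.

∂f/∂d_o = (d_i/(d_o+d_i))² = 0.157;  ∂f/∂d_i = (d_o/(d_o+d_i))² = 0.365
δf = √((∂f/∂d_o · δd_o)² + (∂f/∂d_i · δd_i)²) = √(0.0628 + 0.901) = 0.982 cm

0.982 cm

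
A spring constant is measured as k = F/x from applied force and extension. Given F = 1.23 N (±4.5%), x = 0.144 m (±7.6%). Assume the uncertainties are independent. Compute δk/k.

0.0883

Since k is a product/quotient, work with relative uncertainties:
  (1·δF/F)² = (1×0.0450)² = 0.00202;  (-1·δx/x)² = (-1×0.0760)² = 0.00578
δk/k = √(0.00780) = 0.0883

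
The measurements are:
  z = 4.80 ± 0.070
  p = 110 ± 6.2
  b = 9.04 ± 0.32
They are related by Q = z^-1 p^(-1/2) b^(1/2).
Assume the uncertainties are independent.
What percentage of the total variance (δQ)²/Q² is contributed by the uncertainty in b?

23.7%

(δQ/Q)² = (-1·δz/z)² + (−½·δp/p)² + (½·δb/b)²
  z term: (-1×0.0146)² = 0.000213
  p term: (-0.5×0.0564)² = 0.000794
  b term: (0.5×0.0354)² = 0.000313
Total = 0.00132. Share from b = 0.000313/0.00132 = 0.237.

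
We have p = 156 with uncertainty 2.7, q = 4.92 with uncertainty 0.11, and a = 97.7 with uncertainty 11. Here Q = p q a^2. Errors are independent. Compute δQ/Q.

0.227

Since Q is a product/quotient, work with relative uncertainties:
  (1·δp/p)² = (1×0.0173)² = 0.000300;  (1·δq/q)² = (1×0.0224)² = 0.000500;  (2·δa/a)² = (2×0.113)² = 0.0507
δQ/Q = √(0.0515) = 0.227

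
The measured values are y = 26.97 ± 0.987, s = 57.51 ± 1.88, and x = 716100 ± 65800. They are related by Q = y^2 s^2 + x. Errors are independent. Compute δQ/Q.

Let p = y^2·s^2 = 2.406e+06. δp/p = √((2·δy/y)² + (2·δs/s)²) = √(0.00536 + 0.00427) = 0.0981, so δp = 2.36e+05.
Q = p + x: δQ = √(δp² + δx²) = √(5.57e+10 + 4.33e+09) = 2.45e+05
Q = 3.122e+06, so δQ/Q = 2.45e+05/3.122e+06 = 0.0785.

0.0785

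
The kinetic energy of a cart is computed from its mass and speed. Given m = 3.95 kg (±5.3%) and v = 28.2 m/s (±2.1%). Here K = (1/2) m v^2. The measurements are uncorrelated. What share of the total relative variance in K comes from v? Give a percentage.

(δK/K)² = (1·δm/m)² + (2·δv/v)²
  m term: (1×0.0530)² = 0.00281
  v term: (2×0.0210)² = 0.00176
Total = 0.00457. Share from v = 0.00176/0.00457 = 0.386.

38.6%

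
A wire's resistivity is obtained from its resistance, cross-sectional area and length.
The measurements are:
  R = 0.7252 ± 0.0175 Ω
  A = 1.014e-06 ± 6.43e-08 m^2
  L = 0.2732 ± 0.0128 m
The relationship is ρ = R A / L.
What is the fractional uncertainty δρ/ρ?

0.0825

Products/powers → add relative errors in quadrature, weighted by exponent:
  (1·δR/R)² = (1×0.0241)² = 0.000582;  (1·δA/A)² = (1×0.0634)² = 0.00402;  (-1·δL/L)² = (-1×0.0469)² = 0.00220
δρ/ρ = √(0.00680) = 0.0825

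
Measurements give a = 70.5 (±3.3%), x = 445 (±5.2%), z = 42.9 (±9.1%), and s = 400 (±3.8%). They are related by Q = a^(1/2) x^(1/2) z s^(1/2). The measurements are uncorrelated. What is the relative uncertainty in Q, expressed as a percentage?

Relative error in a monomial: (δQ/Q)² = Σ (nᵢ · δxᵢ/xᵢ)².
  (½·δa/a)² = (0.5×0.0330)² = 0.000272;  (½·δx/x)² = (0.5×0.0520)² = 0.000676;  (1·δz/z)² = (1×0.0910)² = 0.00828;  (½·δs/s)² = (0.5×0.0380)² = 0.000361
δQ/Q = √(0.00959) = 0.0979

9.79%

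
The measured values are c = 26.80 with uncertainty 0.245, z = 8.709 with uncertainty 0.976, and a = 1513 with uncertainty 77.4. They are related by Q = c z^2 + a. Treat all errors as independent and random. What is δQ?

463

Let p = c·z^2 = 2033. δp/p = √((1·δc/c)² + (2·δz/z)²) = √(8.36e-05 + 0.0502) = 0.224, so δp = 456.
Q = p + a: δQ = √(δp² + δa²) = √(2.08e+05 + 5990) = 463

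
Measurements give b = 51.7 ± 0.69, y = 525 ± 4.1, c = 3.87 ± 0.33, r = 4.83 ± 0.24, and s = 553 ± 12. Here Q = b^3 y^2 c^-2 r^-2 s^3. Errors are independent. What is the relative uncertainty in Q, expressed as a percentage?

For a monomial Q ∝ b^3, y^2, c^-2, r^-2, s^3, fractional errors add in quadrature:
  (3·δb/b)² = (3×0.0133)² = 0.00160;  (2·δy/y)² = (2×0.00781)² = 0.000244;  (-2·δc/c)² = (-2×0.0853)² = 0.0291;  (-2·δr/r)² = (-2×0.0497)² = 0.00988;  (3·δs/s)² = (3×0.0217)² = 0.00424
δQ/Q = √(0.0450) = 0.212

21.2%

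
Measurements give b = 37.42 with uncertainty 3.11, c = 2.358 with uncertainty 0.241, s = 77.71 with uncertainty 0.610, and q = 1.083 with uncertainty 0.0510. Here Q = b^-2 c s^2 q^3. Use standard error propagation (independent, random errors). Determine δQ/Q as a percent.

Since Q is a product/quotient, work with relative uncertainties:
  (-2·δb/b)² = (-2×0.0831)² = 0.0276;  (1·δc/c)² = (1×0.102)² = 0.0104;  (2·δs/s)² = (2×0.00785)² = 0.000246;  (3·δq/q)² = (3×0.0471)² = 0.0200
δQ/Q = √(0.0583) = 0.241

24.1%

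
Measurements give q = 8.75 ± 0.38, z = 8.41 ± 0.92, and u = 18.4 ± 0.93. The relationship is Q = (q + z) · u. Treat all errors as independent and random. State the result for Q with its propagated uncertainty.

316 ± 24.3

Let w = q + z = 17.2. δw = √(δq² + δz²) = √(0.144 + 0.846) = 0.995, so δw/w = 0.0580.
Q is then a monomial in w, u:
δQ/Q = √((δw/w)² + (1·δu/u)²) = √(0.00336 + 0.00255) = 0.0769
Q = 316, so δQ = 0.0769 × 316 = 24.3.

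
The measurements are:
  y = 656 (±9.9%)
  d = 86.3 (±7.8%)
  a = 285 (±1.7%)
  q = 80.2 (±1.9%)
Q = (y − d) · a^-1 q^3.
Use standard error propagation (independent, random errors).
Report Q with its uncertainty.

(1.03 ± 0.133) × 10^6

Let u = y − d = 570. δu = √(δy² + δd²) = √(4220 + 45.3) = 65.3, so δu/u = 0.115.
Q is then a monomial in u, a, q:
δQ/Q = √((δu/u)² + (-1·δa/a)² + (3·δq/q)²) = √(0.0131 + 0.000289 + 0.00325) = 0.129
Q = 1.03e+06, so δQ = 0.129 × 1.03e+06 = 1.33e+05.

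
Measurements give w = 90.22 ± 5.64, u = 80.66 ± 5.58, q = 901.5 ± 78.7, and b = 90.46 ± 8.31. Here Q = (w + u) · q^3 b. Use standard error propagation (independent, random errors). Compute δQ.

3.19e+12

Let h = w + u = 170.9. δh = √(δw² + δu²) = √(31.8 + 31.1) = 7.93, so δh/h = 0.0464.
Q is then a monomial in h, q, b:
δQ/Q = √((δh/h)² + (3·δq/q)² + (1·δb/b)²) = √(0.00216 + 0.0686 + 0.00844) = 0.281
Q = 1.133e+13, so δQ = 0.281 × 1.133e+13 = 3.19e+12.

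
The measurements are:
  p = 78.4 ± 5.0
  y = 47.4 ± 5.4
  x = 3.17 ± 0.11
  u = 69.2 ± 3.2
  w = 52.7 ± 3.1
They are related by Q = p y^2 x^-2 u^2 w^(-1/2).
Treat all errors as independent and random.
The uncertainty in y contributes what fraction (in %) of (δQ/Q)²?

73.9%

(δQ/Q)² = (1·δp/p)² + (2·δy/y)² + (-2·δx/x)² + (2·δu/u)² + (−½·δw/w)²
  p term: (1×0.0638)² = 0.00407
  y term: (2×0.114)² = 0.0519
  x term: (-2×0.0347)² = 0.00482
  u term: (2×0.0462)² = 0.00855
  w term: (-0.5×0.0588)² = 0.000865
Total = 0.0702. Share from y = 0.0519/0.0702 = 0.739.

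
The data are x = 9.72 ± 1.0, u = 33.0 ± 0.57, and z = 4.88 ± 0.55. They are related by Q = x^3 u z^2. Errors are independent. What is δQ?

Products/powers → add relative errors in quadrature, weighted by exponent:
  (3·δx/x)² = (3×0.103)² = 0.0953;  (1·δu/u)² = (1×0.0173)² = 0.000298;  (2·δz/z)² = (2×0.113)² = 0.0508
δQ/Q = √(0.146) = 0.383
Q = 7.22e+05, so δQ = 0.383 × 7.22e+05 = 2.76e+05.

2.76e+05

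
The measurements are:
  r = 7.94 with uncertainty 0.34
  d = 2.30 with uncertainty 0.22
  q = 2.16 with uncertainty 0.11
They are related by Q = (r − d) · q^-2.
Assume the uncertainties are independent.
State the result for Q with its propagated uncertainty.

1.21 ± 0.151

Let u = r − d = 5.64. δu = √(δr² + δd²) = √(0.116 + 0.0484) = 0.405, so δu/u = 0.0718.
Q is then a monomial in u, q:
δQ/Q = √((δu/u)² + (-2·δq/q)²) = √(0.00516 + 0.0104) = 0.125
Q = 1.21, so δQ = 0.125 × 1.21 = 0.151.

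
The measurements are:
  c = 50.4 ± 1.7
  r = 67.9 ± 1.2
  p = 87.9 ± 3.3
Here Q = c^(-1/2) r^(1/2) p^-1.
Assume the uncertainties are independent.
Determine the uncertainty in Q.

0.000556

Products/powers → add relative errors in quadrature, weighted by exponent:
  (−½·δc/c)² = (-0.5×0.0337)² = 0.000284;  (½·δr/r)² = (0.5×0.0177)² = 7.81e-05;  (-1·δp/p)² = (-1×0.0375)² = 0.00141
δQ/Q = √(0.00177) = 0.0421
Q = 0.0132, so δQ = 0.0421 × 0.0132 = 0.000556.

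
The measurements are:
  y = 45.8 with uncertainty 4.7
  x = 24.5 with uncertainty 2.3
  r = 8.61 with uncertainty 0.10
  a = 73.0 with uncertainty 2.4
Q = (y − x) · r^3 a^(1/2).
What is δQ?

28900

Let u = y − x = 21.3. δu = √(δy² + δx²) = √(22.1 + 5.29) = 5.23, so δu/u = 0.246.
Q is then a monomial in u, r, a:
δQ/Q = √((δu/u)² + (3·δr/r)² + (½·δa/a)²) = √(0.0603 + 0.00121 + 0.000270) = 0.249
Q = 1.16e+05, so δQ = 0.249 × 1.16e+05 = 28900.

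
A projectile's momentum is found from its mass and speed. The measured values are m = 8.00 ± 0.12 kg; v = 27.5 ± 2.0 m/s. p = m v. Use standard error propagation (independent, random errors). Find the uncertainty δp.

16.3 kg·m/s

Relative error in a monomial: (δp/p)² = Σ (nᵢ · δxᵢ/xᵢ)².
  (1·δm/m)² = (1×0.0150)² = 0.000225;  (1·δv/v)² = (1×0.0727)² = 0.00529
δp/p = √(0.00551) = 0.0743
p = 220 kg·m/s, so δp = 0.0743 × 220 = 16.3 kg·m/s.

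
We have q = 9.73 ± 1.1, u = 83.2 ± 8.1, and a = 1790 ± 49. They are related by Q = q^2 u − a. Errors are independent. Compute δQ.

Let p = q^2·u = 7880. δp/p = √((2·δq/q)² + (1·δu/u)²) = √(0.0511 + 0.00948) = 0.246, so δp = 1940.
Q = p − a: δQ = √(δp² + δa²) = √(3.76e+06 + 2400) = 1940

1940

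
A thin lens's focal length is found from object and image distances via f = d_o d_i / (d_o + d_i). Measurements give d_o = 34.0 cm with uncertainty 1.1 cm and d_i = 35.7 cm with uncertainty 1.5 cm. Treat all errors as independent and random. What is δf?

∂f/∂d_o = (d_i/(d_o+d_i))² = 0.262;  ∂f/∂d_i = (d_o/(d_o+d_i))² = 0.238
δf = √((∂f/∂d_o · δd_o)² + (∂f/∂d_i · δd_i)²) = √(0.0833 + 0.127) = 0.459 cm

0.459 cm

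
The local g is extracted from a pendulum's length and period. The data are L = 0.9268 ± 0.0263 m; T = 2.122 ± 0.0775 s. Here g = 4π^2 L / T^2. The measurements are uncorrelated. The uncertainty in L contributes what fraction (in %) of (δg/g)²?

(δg/g)² = (1·δL/L)² + (-2·δT/T)²
  L term: (1×0.0284)² = 0.000805
  T term: (-2×0.0365)² = 0.00534
Total = 0.00614. Share from L = 0.000805/0.00614 = 0.131.

13.1%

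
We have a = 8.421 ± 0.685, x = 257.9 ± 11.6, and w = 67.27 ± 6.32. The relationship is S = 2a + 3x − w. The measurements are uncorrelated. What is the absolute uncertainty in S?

35.4

Sums and differences: (δS)² = Σ (cᵢ δxᵢ)².
  (2·δa)² = 1.88;  (3·δx)² = 1210;  (δw)² = 39.9
δS = √(1250) = 35.4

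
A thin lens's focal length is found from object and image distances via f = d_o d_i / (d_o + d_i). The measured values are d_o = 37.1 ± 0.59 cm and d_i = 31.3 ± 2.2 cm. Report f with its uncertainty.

∂f/∂d_o = (d_i/(d_o+d_i))² = 0.209;  ∂f/∂d_i = (d_o/(d_o+d_i))² = 0.294
δf = √((∂f/∂d_o · δd_o)² + (∂f/∂d_i · δd_i)²) = √(0.0153 + 0.419) = 0.659 cm
f = 17.0 cm.

17.0 ± 0.659 cm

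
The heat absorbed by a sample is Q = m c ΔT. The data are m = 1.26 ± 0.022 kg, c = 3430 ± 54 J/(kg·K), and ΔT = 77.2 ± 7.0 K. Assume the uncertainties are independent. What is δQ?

31300 J

Each factor contributes (exponent × relative error)² to (δQ/Q)²:
  (1·δm/m)² = (1×0.0175)² = 0.000305;  (1·δc/c)² = (1×0.0157)² = 0.000248;  (1·δΔT/ΔT)² = (1×0.0907)² = 0.00822
δQ/Q = √(0.00877) = 0.0937
Q = 3.34e+05 J, so δQ = 0.0937 × 3.34e+05 = 31300 J.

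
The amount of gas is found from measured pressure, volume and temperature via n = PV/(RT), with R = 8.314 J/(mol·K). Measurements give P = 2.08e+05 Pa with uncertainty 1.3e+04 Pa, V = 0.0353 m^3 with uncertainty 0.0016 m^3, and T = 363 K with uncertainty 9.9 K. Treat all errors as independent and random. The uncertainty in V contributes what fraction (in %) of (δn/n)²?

30.6%

(δn/n)² = (1·δP/P)² + (1·δV/V)² + (-1·δT/T)²
  P term: (1×0.0625)² = 0.00391
  V term: (1×0.0453)² = 0.00205
  T term: (-1×0.0273)² = 0.000744
Total = 0.00670. Share from V = 0.00205/0.00670 = 0.306.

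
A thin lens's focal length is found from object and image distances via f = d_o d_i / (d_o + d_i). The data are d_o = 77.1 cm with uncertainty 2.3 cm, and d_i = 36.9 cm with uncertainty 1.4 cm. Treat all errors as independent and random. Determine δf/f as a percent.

2.74%

∂f/∂d_o = (d_i/(d_o+d_i))² = 0.105;  ∂f/∂d_i = (d_o/(d_o+d_i))² = 0.457
δf = √((∂f/∂d_o · δd_o)² + (∂f/∂d_i · δd_i)²) = √(0.0581 + 0.410) = 0.684 cm
f = 25.0 cm, so δf/f = 0.684/25.0 = 0.0274.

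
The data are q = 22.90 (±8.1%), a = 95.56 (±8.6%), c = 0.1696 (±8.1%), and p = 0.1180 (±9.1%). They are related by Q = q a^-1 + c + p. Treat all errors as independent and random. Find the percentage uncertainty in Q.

Let w = q·a^-1 = 0.2396. δw/w = √((1·δq/q)² + (-1·δa/a)²) = √(0.00656 + 0.00740) = 0.118, so δw = 0.0283.
Q = w + c + p: δQ = √(δw² + δc² + δp²) = √(0.000802 + 0.000189 + 0.000115) = 0.0332
Q = 0.5272, so δQ/Q = 0.0332/0.5272 = 0.0631.

6.31%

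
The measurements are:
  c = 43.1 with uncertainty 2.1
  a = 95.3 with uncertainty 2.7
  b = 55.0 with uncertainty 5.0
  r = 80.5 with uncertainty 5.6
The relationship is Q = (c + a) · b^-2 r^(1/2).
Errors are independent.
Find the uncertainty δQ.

0.0767

Let u = c + a = 138. δu = √(δc² + δa²) = √(4.41 + 7.29) = 3.42, so δu/u = 0.0247.
Q is then a monomial in u, b, r:
δQ/Q = √((δu/u)² + (-2·δb/b)² + (½·δr/r)²) = √(0.000611 + 0.0331 + 0.00121) = 0.187
Q = 0.410, so δQ = 0.187 × 0.410 = 0.0767.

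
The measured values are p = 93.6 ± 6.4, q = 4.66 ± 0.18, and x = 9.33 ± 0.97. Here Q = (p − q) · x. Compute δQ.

Let u = p − q = 88.9. δu = √(δp² + δq²) = √(41.0 + 0.0324) = 6.40, so δu/u = 0.0720.
Q is then a monomial in u, x:
δQ/Q = √((δu/u)² + (1·δx/x)²) = √(0.00518 + 0.0108) = 0.126
Q = 830, so δQ = 0.126 × 830 = 105.

105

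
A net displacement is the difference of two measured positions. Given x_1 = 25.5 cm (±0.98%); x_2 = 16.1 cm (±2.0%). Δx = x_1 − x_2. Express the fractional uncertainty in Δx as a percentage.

4.34%

Δx is a linear combination, so absolute uncertainties add in quadrature:
  (δx_1)² = 0.0625;  (δx_2)² = 0.104
δΔx = √(0.166) = 0.408 cm
Δx = 9.40 cm, so δΔx/Δx = 0.408/9.40 = 0.0434.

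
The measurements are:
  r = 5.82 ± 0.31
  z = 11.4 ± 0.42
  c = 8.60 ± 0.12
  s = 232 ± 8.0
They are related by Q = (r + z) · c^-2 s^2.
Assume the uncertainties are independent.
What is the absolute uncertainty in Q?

1010

Let u = r + z = 17.2. δu = √(δr² + δz²) = √(0.0961 + 0.176) = 0.522, so δu/u = 0.0303.
Q is then a monomial in u, c, s:
δQ/Q = √((δu/u)² + (-2·δc/c)² + (2·δs/s)²) = √(0.000919 + 0.000779 + 0.00476) = 0.0803
Q = 12500, so δQ = 0.0803 × 12500 = 1010.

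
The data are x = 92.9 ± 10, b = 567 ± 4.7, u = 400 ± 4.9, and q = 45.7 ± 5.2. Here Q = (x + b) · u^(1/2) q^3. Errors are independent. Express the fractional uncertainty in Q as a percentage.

34.2%

Let w = x + b = 660. δw = √(δx² + δb²) = √(100 + 22.1) = 11.0, so δw/w = 0.0167.
Q is then a monomial in w, u, q:
δQ/Q = √((δw/w)² + (½·δu/u)² + (3·δq/q)²) = √(0.000280 + 3.75e-05 + 0.117) = 0.342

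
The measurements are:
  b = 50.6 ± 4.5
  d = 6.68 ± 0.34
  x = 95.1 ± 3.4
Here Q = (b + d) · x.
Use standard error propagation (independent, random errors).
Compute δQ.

471

Let u = b + d = 57.3. δu = √(δb² + δd²) = √(20.2 + 0.116) = 4.51, so δu/u = 0.0788.
Q is then a monomial in u, x:
δQ/Q = √((δu/u)² + (1·δx/x)²) = √(0.00621 + 0.00128) = 0.0865
Q = 5450, so δQ = 0.0865 × 5450 = 471.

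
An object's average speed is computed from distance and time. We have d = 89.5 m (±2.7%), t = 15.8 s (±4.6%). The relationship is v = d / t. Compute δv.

For a monomial v ∝ d, t^-1, fractional errors add in quadrature:
  (1·δd/d)² = (1×0.0270)² = 0.000729;  (-1·δt/t)² = (-1×0.0460)² = 0.00212
δv/v = √(0.00284) = 0.0533
v = 5.66 m/s, so δv = 0.0533 × 5.66 = 0.302 m/s.

0.302 m/s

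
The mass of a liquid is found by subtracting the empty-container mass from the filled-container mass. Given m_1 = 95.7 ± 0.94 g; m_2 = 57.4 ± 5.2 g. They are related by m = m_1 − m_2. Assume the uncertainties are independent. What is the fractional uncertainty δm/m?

0.138

Absolute uncertainties add in quadrature for a linear combination:
  (δm_1)² = 0.884;  (δm_2)² = 27.0
δm = √(27.9) = 5.28 g
m = 38.3 g, so δm/m = 5.28/38.3 = 0.138.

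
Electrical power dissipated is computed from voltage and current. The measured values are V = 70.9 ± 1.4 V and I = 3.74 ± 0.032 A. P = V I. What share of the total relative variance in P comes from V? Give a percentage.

(δP/P)² = (1·δV/V)² + (1·δI/I)²
  V term: (1×0.0197)² = 0.000390
  I term: (1×0.00856)² = 7.32e-05
Total = 0.000463. Share from V = 0.000390/0.000463 = 0.842.

84.2%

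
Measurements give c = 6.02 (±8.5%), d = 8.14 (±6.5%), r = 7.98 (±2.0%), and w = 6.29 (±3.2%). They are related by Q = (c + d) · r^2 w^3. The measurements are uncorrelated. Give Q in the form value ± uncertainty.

(2.24 ± 0.261) × 10^5

Let u = c + d = 14.2. δu = √(δc² + δd²) = √(0.262 + 0.280) = 0.736, so δu/u = 0.0520.
Q is then a monomial in u, r, w:
δQ/Q = √((δu/u)² + (2·δr/r)² + (3·δw/w)²) = √(0.00270 + 0.00160 + 0.00922) = 0.116
Q = 2.24e+05, so δQ = 0.116 × 2.24e+05 = 26100.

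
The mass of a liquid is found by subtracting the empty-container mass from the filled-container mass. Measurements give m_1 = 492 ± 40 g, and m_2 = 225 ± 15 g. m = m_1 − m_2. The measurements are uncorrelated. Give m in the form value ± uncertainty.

Sums and differences: (δm)² = Σ (cᵢ δxᵢ)².
  (δm_1)² = 1600;  (δm_2)² = 225
δm = √(1820) = 42.7 g
m = 267 g.

267 ± 42.7 g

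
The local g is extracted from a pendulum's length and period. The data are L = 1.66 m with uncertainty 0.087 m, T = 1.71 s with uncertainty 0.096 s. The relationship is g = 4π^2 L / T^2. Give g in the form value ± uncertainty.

g is a product of powers, so relative uncertainties combine in quadrature:
  (1·δL/L)² = (1×0.0524)² = 0.00275;  (-2·δT/T)² = (-2×0.0561)² = 0.0126
δg/g = √(0.0154) = 0.124
g = 22.4 m/s^2, so δg = 0.124 × 22.4 = 2.78 m/s^2.

22.4 ± 2.78 m/s^2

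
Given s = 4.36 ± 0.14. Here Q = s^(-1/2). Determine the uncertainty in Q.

0.00769

For a monomial Q ∝ s^(-1/2), fractional errors add in quadrature:
  (−½·δs/s)² = (-0.5×0.0321)² = 0.000258
δQ/Q = √(0.000258) = 0.0161
Q = 0.479, so δQ = 0.0161 × 0.479 = 0.00769.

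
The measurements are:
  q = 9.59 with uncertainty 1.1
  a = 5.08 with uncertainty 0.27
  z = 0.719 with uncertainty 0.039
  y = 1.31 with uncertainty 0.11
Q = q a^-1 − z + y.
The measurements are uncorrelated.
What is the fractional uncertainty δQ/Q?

0.107

Let p = q·a^-1 = 1.89. δp/p = √((1·δq/q)² + (-1·δa/a)²) = √(0.0132 + 0.00282) = 0.126, so δp = 0.239.
Q = p − z + y: δQ = √(δp² + δz² + δy²) = √(0.0570 + 0.00152 + 0.0121) = 0.266
Q = 2.48, so δQ/Q = 0.266/2.48 = 0.107.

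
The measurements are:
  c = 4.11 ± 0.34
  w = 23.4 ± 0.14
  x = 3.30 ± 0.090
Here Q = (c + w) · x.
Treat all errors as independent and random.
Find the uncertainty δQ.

2.76

Let u = c + w = 27.5. δu = √(δc² + δw²) = √(0.116 + 0.0196) = 0.368, so δu/u = 0.0134.
Q is then a monomial in u, x:
δQ/Q = √((δu/u)² + (1·δx/x)²) = √(0.000179 + 0.000744) = 0.0304
Q = 90.8, so δQ = 0.0304 × 90.8 = 2.76.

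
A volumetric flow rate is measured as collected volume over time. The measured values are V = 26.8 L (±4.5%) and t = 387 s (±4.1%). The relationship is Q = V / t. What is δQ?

Q is a product of powers, so relative uncertainties combine in quadrature:
  (1·δV/V)² = (1×0.0450)² = 0.00202;  (-1·δt/t)² = (-1×0.0410)² = 0.00168
δQ/Q = √(0.00371) = 0.0609
Q = 0.0693 L/s, so δQ = 0.0609 × 0.0693 = 0.00422 L/s.

0.00422 L/s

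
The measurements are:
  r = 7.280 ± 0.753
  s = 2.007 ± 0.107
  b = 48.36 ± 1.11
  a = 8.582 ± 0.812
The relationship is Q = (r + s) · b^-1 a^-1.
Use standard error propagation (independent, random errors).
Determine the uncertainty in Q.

0.00285

Let u = r + s = 9.287. δu = √(δr² + δs²) = √(0.567 + 0.0114) = 0.761, so δu/u = 0.0819.
Q is then a monomial in u, b, a:
δQ/Q = √((δu/u)² + (-1·δb/b)² + (-1·δa/a)²) = √(0.00671 + 0.000527 + 0.00895) = 0.127
Q = 0.02238, so δQ = 0.127 × 0.02238 = 0.00285.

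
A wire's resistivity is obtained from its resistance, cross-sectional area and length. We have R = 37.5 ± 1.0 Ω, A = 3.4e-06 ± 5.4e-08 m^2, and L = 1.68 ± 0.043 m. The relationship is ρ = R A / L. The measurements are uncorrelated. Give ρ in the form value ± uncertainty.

For a monomial ρ ∝ R, A, L^-1, fractional errors add in quadrature:
  (1·δR/R)² = (1×0.0267)² = 0.000711;  (1·δA/A)² = (1×0.0159)² = 0.000252;  (-1·δL/L)² = (-1×0.0256)² = 0.000655
δρ/ρ = √(0.00162) = 0.0402
ρ = 7.59e-05 Ω·m, so δρ = 0.0402 × 7.59e-05 = 3.05e-06 Ω·m.

(7.59 ± 0.305) × 10^-5 Ω·m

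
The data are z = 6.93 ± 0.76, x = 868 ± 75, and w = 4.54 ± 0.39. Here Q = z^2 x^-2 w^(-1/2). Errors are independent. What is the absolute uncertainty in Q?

Products/powers → add relative errors in quadrature, weighted by exponent:
  (2·δz/z)² = (2×0.110)² = 0.0481;  (-2·δx/x)² = (-2×0.0864)² = 0.0299;  (−½·δw/w)² = (-0.5×0.0859)² = 0.00184
δQ/Q = √(0.0798) = 0.283
Q = 2.99e-05, so δQ = 0.283 × 2.99e-05 = 8.45e-06.

8.45e-06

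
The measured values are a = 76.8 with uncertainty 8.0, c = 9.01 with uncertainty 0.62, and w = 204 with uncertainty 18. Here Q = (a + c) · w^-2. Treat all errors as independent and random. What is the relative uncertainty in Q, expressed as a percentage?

20.0%

Let u = a + c = 85.8. δu = √(δa² + δc²) = √(64.0 + 0.384) = 8.02, so δu/u = 0.0935.
Q is then a monomial in u, w:
δQ/Q = √((δu/u)² + (-2·δw/w)²) = √(0.00874 + 0.0311) = 0.200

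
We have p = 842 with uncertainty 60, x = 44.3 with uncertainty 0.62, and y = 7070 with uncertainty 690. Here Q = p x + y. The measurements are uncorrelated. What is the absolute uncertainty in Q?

2800

Let w = p·x = 37300. δw/w = √((1·δp/p)² + (1·δx/x)²) = √(0.00508 + 0.000196) = 0.0726, so δw = 2710.
Q = w + y: δQ = √(δw² + δy²) = √(7.34e+06 + 4.76e+05) = 2800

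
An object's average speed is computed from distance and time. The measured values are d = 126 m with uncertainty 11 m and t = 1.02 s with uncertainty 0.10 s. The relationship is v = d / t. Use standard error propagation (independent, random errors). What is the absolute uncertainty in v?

16.2 m/s

v is a product of powers, so relative uncertainties combine in quadrature:
  (1·δd/d)² = (1×0.0873)² = 0.00762;  (-1·δt/t)² = (-1×0.0980)² = 0.00961
δv/v = √(0.0172) = 0.131
v = 124 m/s, so δv = 0.131 × 124 = 16.2 m/s.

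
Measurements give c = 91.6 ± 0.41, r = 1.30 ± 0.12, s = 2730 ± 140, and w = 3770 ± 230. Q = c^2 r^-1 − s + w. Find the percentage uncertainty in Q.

8.76%

Let p = c^2·r^-1 = 6450. δp/p = √((2·δc/c)² + (-1·δr/r)²) = √(8.01e-05 + 0.00852) = 0.0927, so δp = 599.
Q = p − s + w: δQ = √(δp² + δs² + δw²) = √(3.58e+05 + 19600 + 52900) = 656
Q = 7490, so δQ/Q = 656/7490 = 0.0876.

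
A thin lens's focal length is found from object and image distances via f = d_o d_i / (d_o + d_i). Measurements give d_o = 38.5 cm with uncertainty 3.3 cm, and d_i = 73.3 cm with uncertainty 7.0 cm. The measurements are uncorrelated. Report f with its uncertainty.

∂f/∂d_o = (d_i/(d_o+d_i))² = 0.430;  ∂f/∂d_i = (d_o/(d_o+d_i))² = 0.119
δf = √((∂f/∂d_o · δd_o)² + (∂f/∂d_i · δd_i)²) = √(2.01 + 0.689) = 1.64 cm
f = 25.2 cm.

25.2 ± 1.64 cm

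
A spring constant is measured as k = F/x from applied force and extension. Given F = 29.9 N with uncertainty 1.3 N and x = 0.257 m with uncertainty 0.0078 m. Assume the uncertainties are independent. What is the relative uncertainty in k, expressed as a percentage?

Relative error in a monomial: (δk/k)² = Σ (nᵢ · δxᵢ/xᵢ)².
  (1·δF/F)² = (1×0.0435)² = 0.00189;  (-1·δx/x)² = (-1×0.0304)² = 0.000921
δk/k = √(0.00281) = 0.0530

5.30%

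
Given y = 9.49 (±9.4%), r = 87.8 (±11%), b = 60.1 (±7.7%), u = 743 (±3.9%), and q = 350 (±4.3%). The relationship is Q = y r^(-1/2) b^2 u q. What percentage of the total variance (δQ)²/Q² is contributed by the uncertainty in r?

7.77%

(δQ/Q)² = (1·δy/y)² + (−½·δr/r)² + (2·δb/b)² + (1·δu/u)² + (1·δq/q)²
  y term: (1×0.0940)² = 0.00884
  r term: (-0.5×0.110)² = 0.00302
  b term: (2×0.0770)² = 0.0237
  u term: (1×0.0390)² = 0.00152
  q term: (1×0.0430)² = 0.00185
Total = 0.0389. Share from r = 0.00302/0.0389 = 0.0777.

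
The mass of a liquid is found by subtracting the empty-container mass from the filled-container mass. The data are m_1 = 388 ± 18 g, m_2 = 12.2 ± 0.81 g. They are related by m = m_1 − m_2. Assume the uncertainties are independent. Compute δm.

18.0 g

For a sum/difference, combine absolute errors in quadrature:
  (δm_1)² = 324;  (δm_2)² = 0.656
δm = √(325) = 18.0 g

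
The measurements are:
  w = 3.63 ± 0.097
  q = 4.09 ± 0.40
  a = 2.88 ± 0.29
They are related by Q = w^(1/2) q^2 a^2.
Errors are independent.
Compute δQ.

74.3

Products/powers → add relative errors in quadrature, weighted by exponent:
  (½·δw/w)² = (0.5×0.0267)² = 0.000179;  (2·δq/q)² = (2×0.0978)² = 0.0383;  (2·δa/a)² = (2×0.101)² = 0.0406
δQ/Q = √(0.0790) = 0.281
Q = 264, so δQ = 0.281 × 264 = 74.3.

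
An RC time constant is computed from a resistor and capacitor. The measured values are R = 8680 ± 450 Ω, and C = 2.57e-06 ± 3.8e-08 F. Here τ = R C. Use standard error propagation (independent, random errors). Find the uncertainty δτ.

0.00120 s

Each factor contributes (exponent × relative error)² to (δτ/τ)²:
  (1·δR/R)² = (1×0.0518)² = 0.00269;  (1·δC/C)² = (1×0.0148)² = 0.000219
δτ/τ = √(0.00291) = 0.0539
τ = 0.0223 s, so δτ = 0.0539 × 0.0223 = 0.00120 s.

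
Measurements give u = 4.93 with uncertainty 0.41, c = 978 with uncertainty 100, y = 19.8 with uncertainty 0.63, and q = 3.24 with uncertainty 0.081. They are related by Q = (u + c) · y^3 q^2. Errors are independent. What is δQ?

Let w = u + c = 983. δw = √(δu² + δc²) = √(0.168 + 10000) = 100, so δw/w = 0.102.
Q is then a monomial in w, y, q:
δQ/Q = √((δw/w)² + (3·δy/y)² + (2·δq/q)²) = √(0.0104 + 0.00911 + 0.00250) = 0.148
Q = 8.01e+07, so δQ = 0.148 × 8.01e+07 = 1.19e+07.

1.19e+07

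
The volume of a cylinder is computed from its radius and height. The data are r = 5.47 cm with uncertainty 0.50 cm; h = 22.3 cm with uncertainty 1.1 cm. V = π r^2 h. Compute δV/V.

For a monomial V ∝ r^2, h, fractional errors add in quadrature:
  (2·δr/r)² = (2×0.0914)² = 0.0334;  (1·δh/h)² = (1×0.0493)² = 0.00243
δV/V = √(0.0359) = 0.189

0.189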